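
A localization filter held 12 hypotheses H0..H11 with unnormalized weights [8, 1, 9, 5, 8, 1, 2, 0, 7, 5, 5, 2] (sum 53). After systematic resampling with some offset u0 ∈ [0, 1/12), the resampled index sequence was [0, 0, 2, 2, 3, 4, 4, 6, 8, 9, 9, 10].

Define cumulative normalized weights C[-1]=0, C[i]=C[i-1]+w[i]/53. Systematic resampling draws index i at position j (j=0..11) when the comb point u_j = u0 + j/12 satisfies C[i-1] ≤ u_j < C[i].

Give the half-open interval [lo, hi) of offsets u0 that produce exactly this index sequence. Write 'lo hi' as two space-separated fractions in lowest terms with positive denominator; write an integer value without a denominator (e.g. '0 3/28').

5/212 11/318

C = [8/53, 9/53, 18/53, 23/53, 31/53, 32/53, 34/53, 34/53, 41/53, 46/53, 51/53, 1]
j=0 picked index 0: u0 ∈ [0, 8/53)
j=1 picked index 0: u0 ∈ [-1/12, 43/636)
j=2 picked index 2: u0 ∈ [1/318, 55/318)
j=3 picked index 2: u0 ∈ [-17/212, 19/212)
j=4 picked index 3: u0 ∈ [1/159, 16/159)
j=5 picked index 4: u0 ∈ [11/636, 107/636)
j=6 picked index 4: u0 ∈ [-7/106, 9/106)
j=7 picked index 6: u0 ∈ [13/636, 37/636)
j=8 picked index 8: u0 ∈ [-4/159, 17/159)
j=9 picked index 9: u0 ∈ [5/212, 25/212)
j=10 picked index 9: u0 ∈ [-19/318, 11/318)
j=11 picked index 10: u0 ∈ [-31/636, 29/636)
intersection: [5/212, 11/318)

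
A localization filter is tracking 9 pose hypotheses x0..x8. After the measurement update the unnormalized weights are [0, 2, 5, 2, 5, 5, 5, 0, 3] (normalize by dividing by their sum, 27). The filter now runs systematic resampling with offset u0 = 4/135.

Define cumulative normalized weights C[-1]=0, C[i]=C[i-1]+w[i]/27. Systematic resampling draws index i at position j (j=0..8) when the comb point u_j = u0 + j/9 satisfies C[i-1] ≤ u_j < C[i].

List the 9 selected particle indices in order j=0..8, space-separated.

C = [0, 2/27, 7/27, 1/3, 14/27, 19/27, 8/9, 8/9, 1]
j=0: u_0=4/135 ∈ [0, 2/27) → index 1
j=1: u_1=19/135 ∈ [2/27, 7/27) → index 2
j=2: u_2=34/135 ∈ [2/27, 7/27) → index 2
j=3: u_3=49/135 ∈ [1/3, 14/27) → index 4
j=4: u_4=64/135 ∈ [1/3, 14/27) → index 4
j=5: u_5=79/135 ∈ [14/27, 19/27) → index 5
j=6: u_6=94/135 ∈ [14/27, 19/27) → index 5
j=7: u_7=109/135 ∈ [19/27, 8/9) → index 6
j=8: u_8=124/135 ∈ [8/9, 1) → index 8

1 2 2 4 4 5 5 6 8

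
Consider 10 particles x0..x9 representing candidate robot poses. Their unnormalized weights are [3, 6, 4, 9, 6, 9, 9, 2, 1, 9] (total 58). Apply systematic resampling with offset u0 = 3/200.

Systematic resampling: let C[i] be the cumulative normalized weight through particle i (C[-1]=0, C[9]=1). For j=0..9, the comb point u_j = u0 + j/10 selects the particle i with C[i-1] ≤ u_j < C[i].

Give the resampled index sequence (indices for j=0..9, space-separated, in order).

C = [3/58, 9/58, 13/58, 11/29, 14/29, 37/58, 23/29, 24/29, 49/58, 1]
j=0: u_0=3/200 ∈ [0, 3/58) → index 0
j=1: u_1=23/200 ∈ [3/58, 9/58) → index 1
j=2: u_2=43/200 ∈ [9/58, 13/58) → index 2
j=3: u_3=63/200 ∈ [13/58, 11/29) → index 3
j=4: u_4=83/200 ∈ [11/29, 14/29) → index 4
j=5: u_5=103/200 ∈ [14/29, 37/58) → index 5
j=6: u_6=123/200 ∈ [14/29, 37/58) → index 5
j=7: u_7=143/200 ∈ [37/58, 23/29) → index 6
j=8: u_8=163/200 ∈ [23/29, 24/29) → index 7
j=9: u_9=183/200 ∈ [49/58, 1) → index 9

0 1 2 3 4 5 5 6 7 9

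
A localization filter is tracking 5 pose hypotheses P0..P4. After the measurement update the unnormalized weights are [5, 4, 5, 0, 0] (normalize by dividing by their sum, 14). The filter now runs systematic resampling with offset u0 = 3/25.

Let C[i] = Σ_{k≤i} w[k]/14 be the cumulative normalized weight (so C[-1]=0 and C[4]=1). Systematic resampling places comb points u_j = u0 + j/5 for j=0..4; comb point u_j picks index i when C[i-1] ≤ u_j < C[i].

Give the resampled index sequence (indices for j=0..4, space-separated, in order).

0 0 1 2 2

C = [5/14, 9/14, 1, 1, 1]
j=0: u_0=3/25 ∈ [0, 5/14) → index 0
j=1: u_1=8/25 ∈ [0, 5/14) → index 0
j=2: u_2=13/25 ∈ [5/14, 9/14) → index 1
j=3: u_3=18/25 ∈ [9/14, 1) → index 2
j=4: u_4=23/25 ∈ [9/14, 1) → index 2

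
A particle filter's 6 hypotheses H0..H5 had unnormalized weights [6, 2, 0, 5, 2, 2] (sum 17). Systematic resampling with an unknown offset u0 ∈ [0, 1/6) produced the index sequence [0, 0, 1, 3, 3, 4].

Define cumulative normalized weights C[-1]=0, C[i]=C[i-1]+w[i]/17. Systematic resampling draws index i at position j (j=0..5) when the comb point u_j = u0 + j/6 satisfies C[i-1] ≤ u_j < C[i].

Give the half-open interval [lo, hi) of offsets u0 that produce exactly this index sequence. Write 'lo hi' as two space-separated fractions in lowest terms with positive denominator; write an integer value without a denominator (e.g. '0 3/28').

1/51 5/102

C = [6/17, 8/17, 8/17, 13/17, 15/17, 1]
j=0 picked index 0: u0 ∈ [0, 6/17)
j=1 picked index 0: u0 ∈ [-1/6, 19/102)
j=2 picked index 1: u0 ∈ [1/51, 7/51)
j=3 picked index 3: u0 ∈ [-1/34, 9/34)
j=4 picked index 3: u0 ∈ [-10/51, 5/51)
j=5 picked index 4: u0 ∈ [-7/102, 5/102)
intersection: [1/51, 5/102)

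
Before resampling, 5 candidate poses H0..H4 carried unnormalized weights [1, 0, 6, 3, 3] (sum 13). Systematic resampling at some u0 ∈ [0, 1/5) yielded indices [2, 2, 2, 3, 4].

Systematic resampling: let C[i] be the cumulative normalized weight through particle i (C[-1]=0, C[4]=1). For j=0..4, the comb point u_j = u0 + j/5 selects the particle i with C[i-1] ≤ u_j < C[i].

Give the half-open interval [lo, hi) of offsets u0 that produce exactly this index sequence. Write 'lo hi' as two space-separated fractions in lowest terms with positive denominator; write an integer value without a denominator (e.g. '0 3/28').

C = [1/13, 1/13, 7/13, 10/13, 1]
j=0 picked index 2: u0 ∈ [1/13, 7/13)
j=1 picked index 2: u0 ∈ [-8/65, 22/65)
j=2 picked index 2: u0 ∈ [-21/65, 9/65)
j=3 picked index 3: u0 ∈ [-4/65, 11/65)
j=4 picked index 4: u0 ∈ [-2/65, 1/5)
intersection: [1/13, 9/65)

1/13 9/65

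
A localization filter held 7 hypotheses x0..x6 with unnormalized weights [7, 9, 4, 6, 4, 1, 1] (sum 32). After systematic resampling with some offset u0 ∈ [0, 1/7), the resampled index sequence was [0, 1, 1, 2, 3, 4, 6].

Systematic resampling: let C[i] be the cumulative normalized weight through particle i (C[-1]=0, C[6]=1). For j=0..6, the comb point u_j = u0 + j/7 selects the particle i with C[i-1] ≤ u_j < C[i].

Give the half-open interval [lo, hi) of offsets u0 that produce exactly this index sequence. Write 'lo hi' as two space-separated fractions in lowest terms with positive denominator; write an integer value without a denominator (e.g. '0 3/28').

25/224 1/7

C = [7/32, 1/2, 5/8, 13/16, 15/16, 31/32, 1]
j=0 picked index 0: u0 ∈ [0, 7/32)
j=1 picked index 1: u0 ∈ [17/224, 5/14)
j=2 picked index 1: u0 ∈ [-15/224, 3/14)
j=3 picked index 2: u0 ∈ [1/14, 11/56)
j=4 picked index 3: u0 ∈ [3/56, 27/112)
j=5 picked index 4: u0 ∈ [11/112, 25/112)
j=6 picked index 6: u0 ∈ [25/224, 1/7)
intersection: [25/224, 1/7)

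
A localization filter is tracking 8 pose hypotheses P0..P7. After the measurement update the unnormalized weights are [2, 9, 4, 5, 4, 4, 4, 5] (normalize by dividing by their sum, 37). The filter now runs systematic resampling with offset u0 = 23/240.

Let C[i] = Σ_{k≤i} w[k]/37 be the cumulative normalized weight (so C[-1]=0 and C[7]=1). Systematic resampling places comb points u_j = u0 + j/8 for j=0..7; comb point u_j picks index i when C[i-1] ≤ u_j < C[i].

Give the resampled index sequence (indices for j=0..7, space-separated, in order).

1 1 2 3 4 5 6 7

C = [2/37, 11/37, 15/37, 20/37, 24/37, 28/37, 32/37, 1]
j=0: u_0=23/240 ∈ [2/37, 11/37) → index 1
j=1: u_1=53/240 ∈ [2/37, 11/37) → index 1
j=2: u_2=83/240 ∈ [11/37, 15/37) → index 2
j=3: u_3=113/240 ∈ [15/37, 20/37) → index 3
j=4: u_4=143/240 ∈ [20/37, 24/37) → index 4
j=5: u_5=173/240 ∈ [24/37, 28/37) → index 5
j=6: u_6=203/240 ∈ [28/37, 32/37) → index 6
j=7: u_7=233/240 ∈ [32/37, 1) → index 7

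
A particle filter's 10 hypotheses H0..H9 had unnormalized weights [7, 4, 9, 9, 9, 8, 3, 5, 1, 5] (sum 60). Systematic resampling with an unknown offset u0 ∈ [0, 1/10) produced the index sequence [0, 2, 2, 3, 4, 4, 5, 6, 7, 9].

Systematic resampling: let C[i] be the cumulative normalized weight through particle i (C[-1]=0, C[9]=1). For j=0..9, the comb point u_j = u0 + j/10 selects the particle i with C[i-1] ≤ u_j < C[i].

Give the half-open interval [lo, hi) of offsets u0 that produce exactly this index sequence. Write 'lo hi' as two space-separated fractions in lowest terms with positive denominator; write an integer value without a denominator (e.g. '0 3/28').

1/12 1/10

C = [7/60, 11/60, 1/3, 29/60, 19/30, 23/30, 49/60, 9/10, 11/12, 1]
j=0 picked index 0: u0 ∈ [0, 7/60)
j=1 picked index 2: u0 ∈ [1/12, 7/30)
j=2 picked index 2: u0 ∈ [-1/60, 2/15)
j=3 picked index 3: u0 ∈ [1/30, 11/60)
j=4 picked index 4: u0 ∈ [1/12, 7/30)
j=5 picked index 4: u0 ∈ [-1/60, 2/15)
j=6 picked index 5: u0 ∈ [1/30, 1/6)
j=7 picked index 6: u0 ∈ [1/15, 7/60)
j=8 picked index 7: u0 ∈ [1/60, 1/10)
j=9 picked index 9: u0 ∈ [1/60, 1/10)
intersection: [1/12, 1/10)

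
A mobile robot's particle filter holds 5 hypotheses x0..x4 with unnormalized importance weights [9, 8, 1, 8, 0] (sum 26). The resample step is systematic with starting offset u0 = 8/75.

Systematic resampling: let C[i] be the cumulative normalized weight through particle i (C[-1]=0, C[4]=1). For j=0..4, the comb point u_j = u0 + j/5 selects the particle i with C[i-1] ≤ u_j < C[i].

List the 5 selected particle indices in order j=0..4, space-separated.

0 0 1 3 3

C = [9/26, 17/26, 9/13, 1, 1]
j=0: u_0=8/75 ∈ [0, 9/26) → index 0
j=1: u_1=23/75 ∈ [0, 9/26) → index 0
j=2: u_2=38/75 ∈ [9/26, 17/26) → index 1
j=3: u_3=53/75 ∈ [9/13, 1) → index 3
j=4: u_4=68/75 ∈ [9/13, 1) → index 3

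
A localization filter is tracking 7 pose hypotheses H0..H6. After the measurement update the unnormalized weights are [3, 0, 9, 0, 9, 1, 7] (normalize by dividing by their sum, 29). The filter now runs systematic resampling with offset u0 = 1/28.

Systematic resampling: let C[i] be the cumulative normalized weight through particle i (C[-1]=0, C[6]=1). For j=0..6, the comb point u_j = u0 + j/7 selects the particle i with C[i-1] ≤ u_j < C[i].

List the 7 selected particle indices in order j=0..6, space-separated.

C = [3/29, 3/29, 12/29, 12/29, 21/29, 22/29, 1]
j=0: u_0=1/28 ∈ [0, 3/29) → index 0
j=1: u_1=5/28 ∈ [3/29, 12/29) → index 2
j=2: u_2=9/28 ∈ [3/29, 12/29) → index 2
j=3: u_3=13/28 ∈ [12/29, 21/29) → index 4
j=4: u_4=17/28 ∈ [12/29, 21/29) → index 4
j=5: u_5=3/4 ∈ [21/29, 22/29) → index 5
j=6: u_6=25/28 ∈ [22/29, 1) → index 6

0 2 2 4 4 5 6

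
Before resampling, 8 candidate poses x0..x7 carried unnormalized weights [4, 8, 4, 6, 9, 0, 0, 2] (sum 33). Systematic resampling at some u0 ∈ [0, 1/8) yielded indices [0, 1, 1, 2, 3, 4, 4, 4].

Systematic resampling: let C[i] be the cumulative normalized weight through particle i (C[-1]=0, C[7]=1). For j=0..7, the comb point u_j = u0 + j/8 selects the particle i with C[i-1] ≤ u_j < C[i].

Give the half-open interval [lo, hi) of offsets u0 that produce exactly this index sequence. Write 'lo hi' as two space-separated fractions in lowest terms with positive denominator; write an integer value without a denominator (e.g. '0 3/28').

1/24 17/264

C = [4/33, 4/11, 16/33, 2/3, 31/33, 31/33, 31/33, 1]
j=0 picked index 0: u0 ∈ [0, 4/33)
j=1 picked index 1: u0 ∈ [-1/264, 21/88)
j=2 picked index 1: u0 ∈ [-17/132, 5/44)
j=3 picked index 2: u0 ∈ [-1/88, 29/264)
j=4 picked index 3: u0 ∈ [-1/66, 1/6)
j=5 picked index 4: u0 ∈ [1/24, 83/264)
j=6 picked index 4: u0 ∈ [-1/12, 25/132)
j=7 picked index 4: u0 ∈ [-5/24, 17/264)
intersection: [1/24, 17/264)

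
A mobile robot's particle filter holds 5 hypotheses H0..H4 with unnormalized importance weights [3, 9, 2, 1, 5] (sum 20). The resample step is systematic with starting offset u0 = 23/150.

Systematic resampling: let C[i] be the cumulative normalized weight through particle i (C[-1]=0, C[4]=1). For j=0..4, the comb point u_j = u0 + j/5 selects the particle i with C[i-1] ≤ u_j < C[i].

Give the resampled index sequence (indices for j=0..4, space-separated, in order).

C = [3/20, 3/5, 7/10, 3/4, 1]
j=0: u_0=23/150 ∈ [3/20, 3/5) → index 1
j=1: u_1=53/150 ∈ [3/20, 3/5) → index 1
j=2: u_2=83/150 ∈ [3/20, 3/5) → index 1
j=3: u_3=113/150 ∈ [3/4, 1) → index 4
j=4: u_4=143/150 ∈ [3/4, 1) → index 4

1 1 1 4 4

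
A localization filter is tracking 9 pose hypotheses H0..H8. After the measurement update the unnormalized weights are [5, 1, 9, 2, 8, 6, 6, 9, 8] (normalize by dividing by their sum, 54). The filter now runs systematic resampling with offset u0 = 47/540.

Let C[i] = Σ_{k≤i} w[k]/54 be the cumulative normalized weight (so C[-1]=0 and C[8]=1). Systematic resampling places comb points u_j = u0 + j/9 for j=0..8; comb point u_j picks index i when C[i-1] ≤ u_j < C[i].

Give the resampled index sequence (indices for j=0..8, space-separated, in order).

C = [5/54, 1/9, 5/18, 17/54, 25/54, 31/54, 37/54, 23/27, 1]
j=0: u_0=47/540 ∈ [0, 5/54) → index 0
j=1: u_1=107/540 ∈ [1/9, 5/18) → index 2
j=2: u_2=167/540 ∈ [5/18, 17/54) → index 3
j=3: u_3=227/540 ∈ [17/54, 25/54) → index 4
j=4: u_4=287/540 ∈ [25/54, 31/54) → index 5
j=5: u_5=347/540 ∈ [31/54, 37/54) → index 6
j=6: u_6=407/540 ∈ [37/54, 23/27) → index 7
j=7: u_7=467/540 ∈ [23/27, 1) → index 8
j=8: u_8=527/540 ∈ [23/27, 1) → index 8

0 2 3 4 5 6 7 8 8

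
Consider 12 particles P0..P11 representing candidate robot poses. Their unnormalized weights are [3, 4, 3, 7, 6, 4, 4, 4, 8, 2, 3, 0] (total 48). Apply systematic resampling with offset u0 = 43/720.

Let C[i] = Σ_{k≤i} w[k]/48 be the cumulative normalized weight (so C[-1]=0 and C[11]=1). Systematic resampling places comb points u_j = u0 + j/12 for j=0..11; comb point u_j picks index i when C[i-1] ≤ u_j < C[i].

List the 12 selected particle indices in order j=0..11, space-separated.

0 1 3 3 4 4 5 6 7 8 8 10

C = [1/16, 7/48, 5/24, 17/48, 23/48, 9/16, 31/48, 35/48, 43/48, 15/16, 1, 1]
j=0: u_0=43/720 ∈ [0, 1/16) → index 0
j=1: u_1=103/720 ∈ [1/16, 7/48) → index 1
j=2: u_2=163/720 ∈ [5/24, 17/48) → index 3
j=3: u_3=223/720 ∈ [5/24, 17/48) → index 3
j=4: u_4=283/720 ∈ [17/48, 23/48) → index 4
j=5: u_5=343/720 ∈ [17/48, 23/48) → index 4
j=6: u_6=403/720 ∈ [23/48, 9/16) → index 5
j=7: u_7=463/720 ∈ [9/16, 31/48) → index 6
j=8: u_8=523/720 ∈ [31/48, 35/48) → index 7
j=9: u_9=583/720 ∈ [35/48, 43/48) → index 8
j=10: u_10=643/720 ∈ [35/48, 43/48) → index 8
j=11: u_11=703/720 ∈ [15/16, 1) → index 10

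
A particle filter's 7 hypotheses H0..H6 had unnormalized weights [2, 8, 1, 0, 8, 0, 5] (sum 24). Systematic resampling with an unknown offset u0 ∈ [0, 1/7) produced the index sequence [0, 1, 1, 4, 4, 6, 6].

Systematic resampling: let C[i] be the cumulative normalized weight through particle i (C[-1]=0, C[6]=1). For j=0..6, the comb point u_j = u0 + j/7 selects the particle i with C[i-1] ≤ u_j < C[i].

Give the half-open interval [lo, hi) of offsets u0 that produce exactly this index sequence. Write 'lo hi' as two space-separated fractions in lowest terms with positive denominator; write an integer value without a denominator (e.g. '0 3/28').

13/168 1/12

C = [1/12, 5/12, 11/24, 11/24, 19/24, 19/24, 1]
j=0 picked index 0: u0 ∈ [0, 1/12)
j=1 picked index 1: u0 ∈ [-5/84, 23/84)
j=2 picked index 1: u0 ∈ [-17/84, 11/84)
j=3 picked index 4: u0 ∈ [5/168, 61/168)
j=4 picked index 4: u0 ∈ [-19/168, 37/168)
j=5 picked index 6: u0 ∈ [13/168, 2/7)
j=6 picked index 6: u0 ∈ [-11/168, 1/7)
intersection: [13/168, 1/12)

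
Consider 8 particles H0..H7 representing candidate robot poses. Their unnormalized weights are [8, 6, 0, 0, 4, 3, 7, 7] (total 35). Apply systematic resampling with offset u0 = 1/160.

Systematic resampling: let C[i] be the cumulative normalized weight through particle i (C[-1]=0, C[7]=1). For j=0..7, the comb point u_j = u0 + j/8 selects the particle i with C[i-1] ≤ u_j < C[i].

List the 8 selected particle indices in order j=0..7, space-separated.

0 0 1 1 4 6 6 7

C = [8/35, 2/5, 2/5, 2/5, 18/35, 3/5, 4/5, 1]
j=0: u_0=1/160 ∈ [0, 8/35) → index 0
j=1: u_1=21/160 ∈ [0, 8/35) → index 0
j=2: u_2=41/160 ∈ [8/35, 2/5) → index 1
j=3: u_3=61/160 ∈ [8/35, 2/5) → index 1
j=4: u_4=81/160 ∈ [2/5, 18/35) → index 4
j=5: u_5=101/160 ∈ [3/5, 4/5) → index 6
j=6: u_6=121/160 ∈ [3/5, 4/5) → index 6
j=7: u_7=141/160 ∈ [4/5, 1) → index 7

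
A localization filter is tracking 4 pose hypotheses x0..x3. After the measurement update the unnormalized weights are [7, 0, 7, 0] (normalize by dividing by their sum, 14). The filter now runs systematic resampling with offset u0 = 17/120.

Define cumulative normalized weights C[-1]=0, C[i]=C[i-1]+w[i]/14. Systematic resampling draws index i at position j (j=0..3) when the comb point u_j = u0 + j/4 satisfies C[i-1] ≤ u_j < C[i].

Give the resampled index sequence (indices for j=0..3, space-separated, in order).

0 0 2 2

C = [1/2, 1/2, 1, 1]
j=0: u_0=17/120 ∈ [0, 1/2) → index 0
j=1: u_1=47/120 ∈ [0, 1/2) → index 0
j=2: u_2=77/120 ∈ [1/2, 1) → index 2
j=3: u_3=107/120 ∈ [1/2, 1) → index 2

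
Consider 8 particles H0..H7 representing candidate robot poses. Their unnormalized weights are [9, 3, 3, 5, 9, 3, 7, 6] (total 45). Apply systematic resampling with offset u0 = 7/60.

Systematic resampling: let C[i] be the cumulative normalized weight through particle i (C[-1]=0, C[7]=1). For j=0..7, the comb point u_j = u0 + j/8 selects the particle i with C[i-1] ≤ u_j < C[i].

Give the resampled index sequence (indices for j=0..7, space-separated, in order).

0 1 3 4 4 6 7 7

C = [1/5, 4/15, 1/3, 4/9, 29/45, 32/45, 13/15, 1]
j=0: u_0=7/60 ∈ [0, 1/5) → index 0
j=1: u_1=29/120 ∈ [1/5, 4/15) → index 1
j=2: u_2=11/30 ∈ [1/3, 4/9) → index 3
j=3: u_3=59/120 ∈ [4/9, 29/45) → index 4
j=4: u_4=37/60 ∈ [4/9, 29/45) → index 4
j=5: u_5=89/120 ∈ [32/45, 13/15) → index 6
j=6: u_6=13/15 ∈ [13/15, 1) → index 7
j=7: u_7=119/120 ∈ [13/15, 1) → index 7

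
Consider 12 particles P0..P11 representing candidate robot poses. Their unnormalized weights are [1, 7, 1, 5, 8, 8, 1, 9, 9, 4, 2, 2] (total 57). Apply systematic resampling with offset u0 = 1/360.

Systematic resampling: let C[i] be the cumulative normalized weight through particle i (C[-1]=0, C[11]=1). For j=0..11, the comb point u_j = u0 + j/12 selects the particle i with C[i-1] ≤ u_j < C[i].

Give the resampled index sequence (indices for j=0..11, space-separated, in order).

C = [1/57, 8/57, 3/19, 14/57, 22/57, 10/19, 31/57, 40/57, 49/57, 53/57, 55/57, 1]
j=0: u_0=1/360 ∈ [0, 1/57) → index 0
j=1: u_1=31/360 ∈ [1/57, 8/57) → index 1
j=2: u_2=61/360 ∈ [3/19, 14/57) → index 3
j=3: u_3=91/360 ∈ [14/57, 22/57) → index 4
j=4: u_4=121/360 ∈ [14/57, 22/57) → index 4
j=5: u_5=151/360 ∈ [22/57, 10/19) → index 5
j=6: u_6=181/360 ∈ [22/57, 10/19) → index 5
j=7: u_7=211/360 ∈ [31/57, 40/57) → index 7
j=8: u_8=241/360 ∈ [31/57, 40/57) → index 7
j=9: u_9=271/360 ∈ [40/57, 49/57) → index 8
j=10: u_10=301/360 ∈ [40/57, 49/57) → index 8
j=11: u_11=331/360 ∈ [49/57, 53/57) → index 9

0 1 3 4 4 5 5 7 7 8 8 9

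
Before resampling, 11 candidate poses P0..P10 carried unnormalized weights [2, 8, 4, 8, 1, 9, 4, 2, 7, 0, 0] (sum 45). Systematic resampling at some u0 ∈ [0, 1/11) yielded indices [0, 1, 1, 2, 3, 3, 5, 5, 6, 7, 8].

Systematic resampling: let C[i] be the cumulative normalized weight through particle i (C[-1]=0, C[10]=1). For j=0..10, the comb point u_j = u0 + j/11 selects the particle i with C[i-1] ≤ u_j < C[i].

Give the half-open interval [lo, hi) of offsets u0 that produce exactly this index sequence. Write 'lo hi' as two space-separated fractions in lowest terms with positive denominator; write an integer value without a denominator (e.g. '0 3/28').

0 13/495

C = [2/45, 2/9, 14/45, 22/45, 23/45, 32/45, 4/5, 38/45, 1, 1, 1]
j=0 picked index 0: u0 ∈ [0, 2/45)
j=1 picked index 1: u0 ∈ [-23/495, 13/99)
j=2 picked index 1: u0 ∈ [-68/495, 4/99)
j=3 picked index 2: u0 ∈ [-5/99, 19/495)
j=4 picked index 3: u0 ∈ [-26/495, 62/495)
j=5 picked index 3: u0 ∈ [-71/495, 17/495)
j=6 picked index 5: u0 ∈ [-17/495, 82/495)
j=7 picked index 5: u0 ∈ [-62/495, 37/495)
j=8 picked index 6: u0 ∈ [-8/495, 4/55)
j=9 picked index 7: u0 ∈ [-1/55, 13/495)
j=10 picked index 8: u0 ∈ [-32/495, 1/11)
intersection: [0, 13/495)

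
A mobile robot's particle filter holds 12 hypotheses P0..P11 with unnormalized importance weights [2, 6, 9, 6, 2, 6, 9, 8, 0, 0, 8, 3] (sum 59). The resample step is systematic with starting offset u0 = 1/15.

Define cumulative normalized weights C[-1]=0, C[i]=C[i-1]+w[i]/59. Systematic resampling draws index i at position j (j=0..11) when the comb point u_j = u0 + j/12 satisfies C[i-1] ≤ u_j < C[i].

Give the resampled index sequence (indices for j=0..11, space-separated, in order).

C = [2/59, 8/59, 17/59, 23/59, 25/59, 31/59, 40/59, 48/59, 48/59, 48/59, 56/59, 1]
j=0: u_0=1/15 ∈ [2/59, 8/59) → index 1
j=1: u_1=3/20 ∈ [8/59, 17/59) → index 2
j=2: u_2=7/30 ∈ [8/59, 17/59) → index 2
j=3: u_3=19/60 ∈ [17/59, 23/59) → index 3
j=4: u_4=2/5 ∈ [23/59, 25/59) → index 4
j=5: u_5=29/60 ∈ [25/59, 31/59) → index 5
j=6: u_6=17/30 ∈ [31/59, 40/59) → index 6
j=7: u_7=13/20 ∈ [31/59, 40/59) → index 6
j=8: u_8=11/15 ∈ [40/59, 48/59) → index 7
j=9: u_9=49/60 ∈ [48/59, 56/59) → index 10
j=10: u_10=9/10 ∈ [48/59, 56/59) → index 10
j=11: u_11=59/60 ∈ [56/59, 1) → index 11

1 2 2 3 4 5 6 6 7 10 10 11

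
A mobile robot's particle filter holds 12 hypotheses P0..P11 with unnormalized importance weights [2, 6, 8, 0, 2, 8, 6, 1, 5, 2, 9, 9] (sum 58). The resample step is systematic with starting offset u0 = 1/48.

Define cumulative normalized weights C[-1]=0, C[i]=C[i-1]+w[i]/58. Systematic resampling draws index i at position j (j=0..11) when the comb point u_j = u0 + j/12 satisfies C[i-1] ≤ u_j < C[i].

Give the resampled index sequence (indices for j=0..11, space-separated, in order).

0 1 2 2 5 5 6 8 9 10 11 11

C = [1/29, 4/29, 8/29, 8/29, 9/29, 13/29, 16/29, 33/58, 19/29, 20/29, 49/58, 1]
j=0: u_0=1/48 ∈ [0, 1/29) → index 0
j=1: u_1=5/48 ∈ [1/29, 4/29) → index 1
j=2: u_2=3/16 ∈ [4/29, 8/29) → index 2
j=3: u_3=13/48 ∈ [4/29, 8/29) → index 2
j=4: u_4=17/48 ∈ [9/29, 13/29) → index 5
j=5: u_5=7/16 ∈ [9/29, 13/29) → index 5
j=6: u_6=25/48 ∈ [13/29, 16/29) → index 6
j=7: u_7=29/48 ∈ [33/58, 19/29) → index 8
j=8: u_8=11/16 ∈ [19/29, 20/29) → index 9
j=9: u_9=37/48 ∈ [20/29, 49/58) → index 10
j=10: u_10=41/48 ∈ [49/58, 1) → index 11
j=11: u_11=15/16 ∈ [49/58, 1) → index 11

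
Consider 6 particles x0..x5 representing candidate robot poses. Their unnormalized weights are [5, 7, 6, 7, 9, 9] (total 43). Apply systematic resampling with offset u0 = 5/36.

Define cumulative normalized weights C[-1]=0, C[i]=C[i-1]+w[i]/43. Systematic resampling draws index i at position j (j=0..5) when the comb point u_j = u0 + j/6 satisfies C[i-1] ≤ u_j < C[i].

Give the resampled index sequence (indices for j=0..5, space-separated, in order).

C = [5/43, 12/43, 18/43, 25/43, 34/43, 1]
j=0: u_0=5/36 ∈ [5/43, 12/43) → index 1
j=1: u_1=11/36 ∈ [12/43, 18/43) → index 2
j=2: u_2=17/36 ∈ [18/43, 25/43) → index 3
j=3: u_3=23/36 ∈ [25/43, 34/43) → index 4
j=4: u_4=29/36 ∈ [34/43, 1) → index 5
j=5: u_5=35/36 ∈ [34/43, 1) → index 5

1 2 3 4 5 5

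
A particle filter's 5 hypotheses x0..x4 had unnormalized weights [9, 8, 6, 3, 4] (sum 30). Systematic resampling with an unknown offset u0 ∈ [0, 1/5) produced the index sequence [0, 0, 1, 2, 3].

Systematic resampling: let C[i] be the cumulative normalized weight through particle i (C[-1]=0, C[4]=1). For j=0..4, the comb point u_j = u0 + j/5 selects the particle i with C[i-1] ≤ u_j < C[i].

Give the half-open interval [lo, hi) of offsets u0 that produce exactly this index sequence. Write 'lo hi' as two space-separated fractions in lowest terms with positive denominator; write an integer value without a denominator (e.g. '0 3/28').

0 1/15

C = [3/10, 17/30, 23/30, 13/15, 1]
j=0 picked index 0: u0 ∈ [0, 3/10)
j=1 picked index 0: u0 ∈ [-1/5, 1/10)
j=2 picked index 1: u0 ∈ [-1/10, 1/6)
j=3 picked index 2: u0 ∈ [-1/30, 1/6)
j=4 picked index 3: u0 ∈ [-1/30, 1/15)
intersection: [0, 1/15)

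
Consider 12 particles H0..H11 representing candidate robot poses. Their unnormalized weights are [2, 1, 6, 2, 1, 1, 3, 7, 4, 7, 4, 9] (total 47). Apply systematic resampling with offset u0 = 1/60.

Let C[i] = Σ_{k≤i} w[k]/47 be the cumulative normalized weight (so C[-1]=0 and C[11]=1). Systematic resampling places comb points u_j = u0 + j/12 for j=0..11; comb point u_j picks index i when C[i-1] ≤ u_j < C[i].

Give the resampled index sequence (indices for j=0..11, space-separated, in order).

0 2 2 5 7 7 8 9 9 10 11 11

C = [2/47, 3/47, 9/47, 11/47, 12/47, 13/47, 16/47, 23/47, 27/47, 34/47, 38/47, 1]
j=0: u_0=1/60 ∈ [0, 2/47) → index 0
j=1: u_1=1/10 ∈ [3/47, 9/47) → index 2
j=2: u_2=11/60 ∈ [3/47, 9/47) → index 2
j=3: u_3=4/15 ∈ [12/47, 13/47) → index 5
j=4: u_4=7/20 ∈ [16/47, 23/47) → index 7
j=5: u_5=13/30 ∈ [16/47, 23/47) → index 7
j=6: u_6=31/60 ∈ [23/47, 27/47) → index 8
j=7: u_7=3/5 ∈ [27/47, 34/47) → index 9
j=8: u_8=41/60 ∈ [27/47, 34/47) → index 9
j=9: u_9=23/30 ∈ [34/47, 38/47) → index 10
j=10: u_10=17/20 ∈ [38/47, 1) → index 11
j=11: u_11=14/15 ∈ [38/47, 1) → index 11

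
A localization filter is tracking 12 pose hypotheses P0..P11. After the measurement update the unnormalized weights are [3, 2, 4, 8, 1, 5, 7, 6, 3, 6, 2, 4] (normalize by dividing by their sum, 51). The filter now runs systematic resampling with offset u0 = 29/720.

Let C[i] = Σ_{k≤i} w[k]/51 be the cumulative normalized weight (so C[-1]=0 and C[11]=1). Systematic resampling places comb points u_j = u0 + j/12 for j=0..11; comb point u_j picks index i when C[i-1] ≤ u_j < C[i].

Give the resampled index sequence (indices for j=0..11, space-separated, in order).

C = [1/17, 5/51, 3/17, 1/3, 6/17, 23/51, 10/17, 12/17, 13/17, 15/17, 47/51, 1]
j=0: u_0=29/720 ∈ [0, 1/17) → index 0
j=1: u_1=89/720 ∈ [5/51, 3/17) → index 2
j=2: u_2=149/720 ∈ [3/17, 1/3) → index 3
j=3: u_3=209/720 ∈ [3/17, 1/3) → index 3
j=4: u_4=269/720 ∈ [6/17, 23/51) → index 5
j=5: u_5=329/720 ∈ [23/51, 10/17) → index 6
j=6: u_6=389/720 ∈ [23/51, 10/17) → index 6
j=7: u_7=449/720 ∈ [10/17, 12/17) → index 7
j=8: u_8=509/720 ∈ [12/17, 13/17) → index 8
j=9: u_9=569/720 ∈ [13/17, 15/17) → index 9
j=10: u_10=629/720 ∈ [13/17, 15/17) → index 9
j=11: u_11=689/720 ∈ [47/51, 1) → index 11

0 2 3 3 5 6 6 7 8 9 9 11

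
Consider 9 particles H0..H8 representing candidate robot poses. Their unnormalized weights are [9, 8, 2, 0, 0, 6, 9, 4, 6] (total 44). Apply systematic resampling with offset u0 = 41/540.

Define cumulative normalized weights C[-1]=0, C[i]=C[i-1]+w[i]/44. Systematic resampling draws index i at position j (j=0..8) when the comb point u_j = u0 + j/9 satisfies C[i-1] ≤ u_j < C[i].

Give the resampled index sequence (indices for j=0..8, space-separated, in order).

C = [9/44, 17/44, 19/44, 19/44, 19/44, 25/44, 17/22, 19/22, 1]
j=0: u_0=41/540 ∈ [0, 9/44) → index 0
j=1: u_1=101/540 ∈ [0, 9/44) → index 0
j=2: u_2=161/540 ∈ [9/44, 17/44) → index 1
j=3: u_3=221/540 ∈ [17/44, 19/44) → index 2
j=4: u_4=281/540 ∈ [19/44, 25/44) → index 5
j=5: u_5=341/540 ∈ [25/44, 17/22) → index 6
j=6: u_6=401/540 ∈ [25/44, 17/22) → index 6
j=7: u_7=461/540 ∈ [17/22, 19/22) → index 7
j=8: u_8=521/540 ∈ [19/22, 1) → index 8

0 0 1 2 5 6 6 7 8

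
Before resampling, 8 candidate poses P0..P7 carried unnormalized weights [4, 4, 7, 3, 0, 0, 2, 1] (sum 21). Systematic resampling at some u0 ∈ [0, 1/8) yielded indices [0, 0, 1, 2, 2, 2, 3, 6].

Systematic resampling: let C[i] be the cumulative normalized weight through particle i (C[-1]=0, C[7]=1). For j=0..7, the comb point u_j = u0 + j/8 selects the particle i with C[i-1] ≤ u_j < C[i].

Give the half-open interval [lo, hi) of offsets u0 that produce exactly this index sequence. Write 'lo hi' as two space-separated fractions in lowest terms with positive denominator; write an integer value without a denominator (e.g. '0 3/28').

1/168 11/168

C = [4/21, 8/21, 5/7, 6/7, 6/7, 6/7, 20/21, 1]
j=0 picked index 0: u0 ∈ [0, 4/21)
j=1 picked index 0: u0 ∈ [-1/8, 11/168)
j=2 picked index 1: u0 ∈ [-5/84, 11/84)
j=3 picked index 2: u0 ∈ [1/168, 19/56)
j=4 picked index 2: u0 ∈ [-5/42, 3/14)
j=5 picked index 2: u0 ∈ [-41/168, 5/56)
j=6 picked index 3: u0 ∈ [-1/28, 3/28)
j=7 picked index 6: u0 ∈ [-1/56, 13/168)
intersection: [1/168, 11/168)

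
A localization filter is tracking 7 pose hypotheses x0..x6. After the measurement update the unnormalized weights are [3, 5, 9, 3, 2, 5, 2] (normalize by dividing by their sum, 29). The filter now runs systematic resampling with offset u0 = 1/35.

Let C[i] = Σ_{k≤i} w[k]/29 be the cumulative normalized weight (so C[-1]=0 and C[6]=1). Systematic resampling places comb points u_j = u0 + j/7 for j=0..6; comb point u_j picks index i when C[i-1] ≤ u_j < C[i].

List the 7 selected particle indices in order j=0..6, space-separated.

0 1 2 2 3 4 5

C = [3/29, 8/29, 17/29, 20/29, 22/29, 27/29, 1]
j=0: u_0=1/35 ∈ [0, 3/29) → index 0
j=1: u_1=6/35 ∈ [3/29, 8/29) → index 1
j=2: u_2=11/35 ∈ [8/29, 17/29) → index 2
j=3: u_3=16/35 ∈ [8/29, 17/29) → index 2
j=4: u_4=3/5 ∈ [17/29, 20/29) → index 3
j=5: u_5=26/35 ∈ [20/29, 22/29) → index 4
j=6: u_6=31/35 ∈ [22/29, 27/29) → index 5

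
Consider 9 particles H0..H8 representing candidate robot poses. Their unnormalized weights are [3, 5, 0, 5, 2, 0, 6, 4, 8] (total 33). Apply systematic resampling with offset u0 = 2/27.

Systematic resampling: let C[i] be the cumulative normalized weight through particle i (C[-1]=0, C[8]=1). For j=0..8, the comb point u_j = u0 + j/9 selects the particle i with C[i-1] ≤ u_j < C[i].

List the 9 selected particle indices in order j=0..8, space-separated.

C = [1/11, 8/33, 8/33, 13/33, 5/11, 5/11, 7/11, 25/33, 1]
j=0: u_0=2/27 ∈ [0, 1/11) → index 0
j=1: u_1=5/27 ∈ [1/11, 8/33) → index 1
j=2: u_2=8/27 ∈ [8/33, 13/33) → index 3
j=3: u_3=11/27 ∈ [13/33, 5/11) → index 4
j=4: u_4=14/27 ∈ [5/11, 7/11) → index 6
j=5: u_5=17/27 ∈ [5/11, 7/11) → index 6
j=6: u_6=20/27 ∈ [7/11, 25/33) → index 7
j=7: u_7=23/27 ∈ [25/33, 1) → index 8
j=8: u_8=26/27 ∈ [25/33, 1) → index 8

0 1 3 4 6 6 7 8 8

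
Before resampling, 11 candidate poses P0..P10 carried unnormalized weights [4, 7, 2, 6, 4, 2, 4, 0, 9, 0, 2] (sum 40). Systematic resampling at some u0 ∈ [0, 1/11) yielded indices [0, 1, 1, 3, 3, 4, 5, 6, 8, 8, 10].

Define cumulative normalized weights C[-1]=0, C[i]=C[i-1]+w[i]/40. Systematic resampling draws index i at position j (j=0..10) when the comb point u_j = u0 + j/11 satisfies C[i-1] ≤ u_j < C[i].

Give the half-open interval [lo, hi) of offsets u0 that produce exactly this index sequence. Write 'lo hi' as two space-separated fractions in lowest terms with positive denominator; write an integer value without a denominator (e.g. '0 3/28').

23/440 7/88

C = [1/10, 11/40, 13/40, 19/40, 23/40, 5/8, 29/40, 29/40, 19/20, 19/20, 1]
j=0 picked index 0: u0 ∈ [0, 1/10)
j=1 picked index 1: u0 ∈ [1/110, 81/440)
j=2 picked index 1: u0 ∈ [-9/110, 41/440)
j=3 picked index 3: u0 ∈ [23/440, 89/440)
j=4 picked index 3: u0 ∈ [-17/440, 49/440)
j=5 picked index 4: u0 ∈ [9/440, 53/440)
j=6 picked index 5: u0 ∈ [13/440, 7/88)
j=7 picked index 6: u0 ∈ [-1/88, 39/440)
j=8 picked index 8: u0 ∈ [-1/440, 49/220)
j=9 picked index 8: u0 ∈ [-41/440, 29/220)
j=10 picked index 10: u0 ∈ [9/220, 1/11)
intersection: [23/440, 7/88)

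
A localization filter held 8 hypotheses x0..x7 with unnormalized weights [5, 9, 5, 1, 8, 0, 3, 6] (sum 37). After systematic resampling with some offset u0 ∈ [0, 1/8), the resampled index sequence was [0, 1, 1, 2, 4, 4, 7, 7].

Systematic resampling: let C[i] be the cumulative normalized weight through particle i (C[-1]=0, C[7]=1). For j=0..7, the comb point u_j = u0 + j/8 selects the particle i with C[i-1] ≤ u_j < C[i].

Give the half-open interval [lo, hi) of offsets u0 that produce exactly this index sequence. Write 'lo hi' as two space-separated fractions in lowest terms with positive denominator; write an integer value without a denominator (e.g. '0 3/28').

13/148 1/8

C = [5/37, 14/37, 19/37, 20/37, 28/37, 28/37, 31/37, 1]
j=0 picked index 0: u0 ∈ [0, 5/37)
j=1 picked index 1: u0 ∈ [3/296, 75/296)
j=2 picked index 1: u0 ∈ [-17/148, 19/148)
j=3 picked index 2: u0 ∈ [1/296, 41/296)
j=4 picked index 4: u0 ∈ [3/74, 19/74)
j=5 picked index 4: u0 ∈ [-25/296, 39/296)
j=6 picked index 7: u0 ∈ [13/148, 1/4)
j=7 picked index 7: u0 ∈ [-11/296, 1/8)
intersection: [13/148, 1/8)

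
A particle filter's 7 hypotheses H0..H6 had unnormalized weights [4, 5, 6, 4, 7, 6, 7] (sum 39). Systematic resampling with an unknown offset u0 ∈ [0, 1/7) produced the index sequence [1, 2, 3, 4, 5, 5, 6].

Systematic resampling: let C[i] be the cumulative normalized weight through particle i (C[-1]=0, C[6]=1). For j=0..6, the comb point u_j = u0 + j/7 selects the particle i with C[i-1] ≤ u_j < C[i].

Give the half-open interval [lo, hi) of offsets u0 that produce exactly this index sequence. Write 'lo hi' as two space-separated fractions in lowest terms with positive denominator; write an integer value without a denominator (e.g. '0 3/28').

4/39 29/273

C = [4/39, 3/13, 5/13, 19/39, 2/3, 32/39, 1]
j=0 picked index 1: u0 ∈ [4/39, 3/13)
j=1 picked index 2: u0 ∈ [8/91, 22/91)
j=2 picked index 3: u0 ∈ [9/91, 55/273)
j=3 picked index 4: u0 ∈ [16/273, 5/21)
j=4 picked index 5: u0 ∈ [2/21, 68/273)
j=5 picked index 5: u0 ∈ [-1/21, 29/273)
j=6 picked index 6: u0 ∈ [-10/273, 1/7)
intersection: [4/39, 29/273)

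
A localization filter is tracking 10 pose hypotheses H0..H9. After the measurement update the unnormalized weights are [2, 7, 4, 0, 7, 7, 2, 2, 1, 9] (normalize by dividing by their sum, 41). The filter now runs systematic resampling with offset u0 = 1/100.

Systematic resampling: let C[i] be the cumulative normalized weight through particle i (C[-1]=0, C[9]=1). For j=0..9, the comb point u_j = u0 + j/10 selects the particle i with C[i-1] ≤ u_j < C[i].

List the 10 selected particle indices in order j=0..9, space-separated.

0 1 1 2 4 5 5 7 9 9

C = [2/41, 9/41, 13/41, 13/41, 20/41, 27/41, 29/41, 31/41, 32/41, 1]
j=0: u_0=1/100 ∈ [0, 2/41) → index 0
j=1: u_1=11/100 ∈ [2/41, 9/41) → index 1
j=2: u_2=21/100 ∈ [2/41, 9/41) → index 1
j=3: u_3=31/100 ∈ [9/41, 13/41) → index 2
j=4: u_4=41/100 ∈ [13/41, 20/41) → index 4
j=5: u_5=51/100 ∈ [20/41, 27/41) → index 5
j=6: u_6=61/100 ∈ [20/41, 27/41) → index 5
j=7: u_7=71/100 ∈ [29/41, 31/41) → index 7
j=8: u_8=81/100 ∈ [32/41, 1) → index 9
j=9: u_9=91/100 ∈ [32/41, 1) → index 9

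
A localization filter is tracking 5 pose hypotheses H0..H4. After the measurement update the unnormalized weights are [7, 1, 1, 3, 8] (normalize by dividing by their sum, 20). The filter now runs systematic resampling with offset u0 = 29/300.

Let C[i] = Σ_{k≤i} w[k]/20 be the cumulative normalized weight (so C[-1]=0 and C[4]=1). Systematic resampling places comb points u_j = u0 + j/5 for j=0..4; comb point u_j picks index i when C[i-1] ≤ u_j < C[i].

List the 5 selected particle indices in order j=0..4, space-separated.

C = [7/20, 2/5, 9/20, 3/5, 1]
j=0: u_0=29/300 ∈ [0, 7/20) → index 0
j=1: u_1=89/300 ∈ [0, 7/20) → index 0
j=2: u_2=149/300 ∈ [9/20, 3/5) → index 3
j=3: u_3=209/300 ∈ [3/5, 1) → index 4
j=4: u_4=269/300 ∈ [3/5, 1) → index 4

0 0 3 4 4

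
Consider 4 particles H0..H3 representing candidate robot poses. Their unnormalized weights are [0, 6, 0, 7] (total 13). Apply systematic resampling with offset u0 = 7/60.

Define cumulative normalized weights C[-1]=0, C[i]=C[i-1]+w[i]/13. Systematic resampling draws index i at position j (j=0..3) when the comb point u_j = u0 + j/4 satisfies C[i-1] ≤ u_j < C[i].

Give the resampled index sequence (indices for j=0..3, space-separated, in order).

C = [0, 6/13, 6/13, 1]
j=0: u_0=7/60 ∈ [0, 6/13) → index 1
j=1: u_1=11/30 ∈ [0, 6/13) → index 1
j=2: u_2=37/60 ∈ [6/13, 1) → index 3
j=3: u_3=13/15 ∈ [6/13, 1) → index 3

1 1 3 3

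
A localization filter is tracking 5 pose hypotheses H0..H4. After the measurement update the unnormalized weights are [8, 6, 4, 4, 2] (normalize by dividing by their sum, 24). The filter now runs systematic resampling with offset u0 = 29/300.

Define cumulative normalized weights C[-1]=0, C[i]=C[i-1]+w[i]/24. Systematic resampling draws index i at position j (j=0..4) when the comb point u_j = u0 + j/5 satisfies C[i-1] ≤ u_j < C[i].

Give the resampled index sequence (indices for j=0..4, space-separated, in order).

C = [1/3, 7/12, 3/4, 11/12, 1]
j=0: u_0=29/300 ∈ [0, 1/3) → index 0
j=1: u_1=89/300 ∈ [0, 1/3) → index 0
j=2: u_2=149/300 ∈ [1/3, 7/12) → index 1
j=3: u_3=209/300 ∈ [7/12, 3/4) → index 2
j=4: u_4=269/300 ∈ [3/4, 11/12) → index 3

0 0 1 2 3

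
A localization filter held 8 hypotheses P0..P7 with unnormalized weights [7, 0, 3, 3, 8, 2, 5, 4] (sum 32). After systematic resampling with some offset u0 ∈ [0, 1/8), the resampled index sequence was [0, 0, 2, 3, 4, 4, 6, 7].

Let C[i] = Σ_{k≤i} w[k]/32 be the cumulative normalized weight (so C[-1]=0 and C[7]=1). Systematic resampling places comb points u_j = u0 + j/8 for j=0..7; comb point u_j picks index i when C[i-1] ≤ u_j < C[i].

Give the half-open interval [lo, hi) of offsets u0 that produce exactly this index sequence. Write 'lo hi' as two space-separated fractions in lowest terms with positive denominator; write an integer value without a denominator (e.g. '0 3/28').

C = [7/32, 7/32, 5/16, 13/32, 21/32, 23/32, 7/8, 1]
j=0 picked index 0: u0 ∈ [0, 7/32)
j=1 picked index 0: u0 ∈ [-1/8, 3/32)
j=2 picked index 2: u0 ∈ [-1/32, 1/16)
j=3 picked index 3: u0 ∈ [-1/16, 1/32)
j=4 picked index 4: u0 ∈ [-3/32, 5/32)
j=5 picked index 4: u0 ∈ [-7/32, 1/32)
j=6 picked index 6: u0 ∈ [-1/32, 1/8)
j=7 picked index 7: u0 ∈ [0, 1/8)
intersection: [0, 1/32)

0 1/32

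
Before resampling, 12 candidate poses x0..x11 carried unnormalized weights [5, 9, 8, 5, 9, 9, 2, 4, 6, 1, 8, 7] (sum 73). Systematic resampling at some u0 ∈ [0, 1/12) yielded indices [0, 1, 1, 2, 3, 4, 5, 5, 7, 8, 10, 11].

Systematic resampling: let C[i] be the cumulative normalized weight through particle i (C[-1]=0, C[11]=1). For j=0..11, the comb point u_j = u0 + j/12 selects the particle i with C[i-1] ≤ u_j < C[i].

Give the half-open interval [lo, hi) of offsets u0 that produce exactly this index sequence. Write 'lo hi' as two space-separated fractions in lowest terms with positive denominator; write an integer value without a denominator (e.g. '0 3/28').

C = [5/73, 14/73, 22/73, 27/73, 36/73, 45/73, 47/73, 51/73, 57/73, 58/73, 66/73, 1]
j=0 picked index 0: u0 ∈ [0, 5/73)
j=1 picked index 1: u0 ∈ [-13/876, 95/876)
j=2 picked index 1: u0 ∈ [-43/438, 11/438)
j=3 picked index 2: u0 ∈ [-17/292, 15/292)
j=4 picked index 3: u0 ∈ [-7/219, 8/219)
j=5 picked index 4: u0 ∈ [-41/876, 67/876)
j=6 picked index 5: u0 ∈ [-1/146, 17/146)
j=7 picked index 5: u0 ∈ [-79/876, 29/876)
j=8 picked index 7: u0 ∈ [-5/219, 7/219)
j=9 picked index 8: u0 ∈ [-15/292, 9/292)
j=10 picked index 10: u0 ∈ [-17/438, 31/438)
j=11 picked index 11: u0 ∈ [-11/876, 1/12)
intersection: [0, 11/438)

0 11/438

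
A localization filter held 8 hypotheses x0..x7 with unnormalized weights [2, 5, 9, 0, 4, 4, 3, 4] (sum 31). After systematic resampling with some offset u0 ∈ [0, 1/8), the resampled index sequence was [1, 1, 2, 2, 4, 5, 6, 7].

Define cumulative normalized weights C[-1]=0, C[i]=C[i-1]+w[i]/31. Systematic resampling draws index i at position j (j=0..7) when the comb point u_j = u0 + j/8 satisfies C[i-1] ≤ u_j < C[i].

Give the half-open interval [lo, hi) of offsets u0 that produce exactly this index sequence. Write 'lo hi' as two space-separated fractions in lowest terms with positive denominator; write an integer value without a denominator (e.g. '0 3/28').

C = [2/31, 7/31, 16/31, 16/31, 20/31, 24/31, 27/31, 1]
j=0 picked index 1: u0 ∈ [2/31, 7/31)
j=1 picked index 1: u0 ∈ [-15/248, 25/248)
j=2 picked index 2: u0 ∈ [-3/124, 33/124)
j=3 picked index 2: u0 ∈ [-37/248, 35/248)
j=4 picked index 4: u0 ∈ [1/62, 9/62)
j=5 picked index 5: u0 ∈ [5/248, 37/248)
j=6 picked index 6: u0 ∈ [3/124, 15/124)
j=7 picked index 7: u0 ∈ [-1/248, 1/8)
intersection: [2/31, 25/248)

2/31 25/248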